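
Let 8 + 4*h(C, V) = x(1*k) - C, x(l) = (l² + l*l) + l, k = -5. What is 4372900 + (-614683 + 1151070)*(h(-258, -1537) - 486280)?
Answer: -1043161355675/4 ≈ -2.6079e+11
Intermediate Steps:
x(l) = l + 2*l² (x(l) = (l² + l²) + l = 2*l² + l = l + 2*l²)
h(C, V) = 37/4 - C/4 (h(C, V) = -2 + ((1*(-5))*(1 + 2*(1*(-5))) - C)/4 = -2 + (-5*(1 + 2*(-5)) - C)/4 = -2 + (-5*(1 - 10) - C)/4 = -2 + (-5*(-9) - C)/4 = -2 + (45 - C)/4 = -2 + (45/4 - C/4) = 37/4 - C/4)
4372900 + (-614683 + 1151070)*(h(-258, -1537) - 486280) = 4372900 + (-614683 + 1151070)*((37/4 - ¼*(-258)) - 486280) = 4372900 + 536387*((37/4 + 129/2) - 486280) = 4372900 + 536387*(295/4 - 486280) = 4372900 + 536387*(-1944825/4) = 4372900 - 1043178847275/4 = -1043161355675/4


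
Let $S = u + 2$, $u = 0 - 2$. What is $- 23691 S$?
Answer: $0$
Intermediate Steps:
$u = -2$ ($u = 0 - 2 = -2$)
$S = 0$ ($S = -2 + 2 = 0$)
$- 23691 S = \left(-23691\right) 0 = 0$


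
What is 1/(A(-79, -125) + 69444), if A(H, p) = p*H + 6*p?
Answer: 1/78569 ≈ 1.2728e-5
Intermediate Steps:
A(H, p) = 6*p + H*p (A(H, p) = H*p + 6*p = 6*p + H*p)
1/(A(-79, -125) + 69444) = 1/(-125*(6 - 79) + 69444) = 1/(-125*(-73) + 69444) = 1/(9125 + 69444) = 1/78569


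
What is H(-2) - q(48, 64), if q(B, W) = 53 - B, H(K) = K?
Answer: -7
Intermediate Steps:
H(-2) - q(48, 64) = -2 - (53 - 1*48) = -2 - (53 - 48) = -2 - 1*5 = -2 - 5 = -7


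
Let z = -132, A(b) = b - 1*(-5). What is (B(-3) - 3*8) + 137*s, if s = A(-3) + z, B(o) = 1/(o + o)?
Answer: -107005/6 ≈ -17834.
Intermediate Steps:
B(o) = 1/(2*o)
A(b) = 5 + b (A(b) = b + 5 = 5 + b)
s = -130 (s = (5 - 3) - 132 = 2 - 132 = -130)
(B(-3) - 3*8) + 137*s = ((½)/(-3) - 3*8) + 137*(-130) = ((½)*(-⅓) - 24) - 17810 = (-⅙ - 24) - 17810 = -145/6 - 17810 = -107005/6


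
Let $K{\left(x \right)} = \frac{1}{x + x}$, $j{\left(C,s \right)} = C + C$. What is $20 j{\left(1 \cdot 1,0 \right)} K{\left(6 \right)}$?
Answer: $\frac{10}{3} \approx 3.3333$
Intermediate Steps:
$j{\left(C,s \right)} = 2 C$
$K{\left(x \right)} = \frac{1}{2 x}$
$20 j{\left(1 \cdot 1,0 \right)} K{\left(6 \right)} = 20 \cdot 2 \cdot 1 \cdot 1 \frac{1}{2 \cdot 6} = 20 \cdot 2 \cdot 1 \cdot \frac{1}{2} \cdot \frac{1}{6} = 20 \cdot 2 \cdot \frac{1}{12} = 40 \cdot \frac{1}{12} = \frac{10}{3}$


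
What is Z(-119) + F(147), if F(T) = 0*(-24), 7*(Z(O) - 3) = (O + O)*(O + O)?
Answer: 8095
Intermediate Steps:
Z(O) = 3 + 4*O**2/7 (Z(O) = 3 + ((O + O)*(O + O))/7 = 3 + ((2*O)*(2*O))/7 = 3 + (4*O**2)/7 = 3 + 4*O**2/7)
F(T) = 0
Z(-119) + F(147) = (3 + (4/7)*(-119)**2) + 0 = (3 + (4/7)*14161) + 0 = (3 + 8092) + 0 = 8095 + 0 = 8095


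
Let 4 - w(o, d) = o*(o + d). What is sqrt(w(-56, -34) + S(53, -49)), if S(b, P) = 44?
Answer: 8*I*sqrt(78) ≈ 70.654*I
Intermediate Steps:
w(o, d) = 4 - o*(d + o) (w(o, d) = 4 - o*(o + d) = 4 - o*(d + o))
sqrt(w(-56, -34) + S(53, -49)) = sqrt((4 - 1*(-56)**2 - 1*(-34)*(-56)) + 44) = sqrt((4 - 1*3136 - 1904) + 44) = sqrt((4 - 3136 - 1904) + 44) = sqrt(-5036 + 44) = sqrt(-4992) = 8*I*sqrt(78)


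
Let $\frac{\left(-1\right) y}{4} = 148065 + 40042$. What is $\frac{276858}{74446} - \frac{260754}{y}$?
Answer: $\frac{56931950877}{14003813722} \approx 4.0655$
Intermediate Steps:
$y = -752428$ ($y = - 4 \left(148065 + 40042\right) = \left(-4\right) 188107 = -752428$)
$\frac{276858}{74446} - \frac{260754}{y} = \frac{276858}{74446} - \frac{260754}{-752428} = 276858 \cdot \frac{1}{74446} - - \frac{130377}{376214} = \frac{138429}{37223} + \frac{130377}{376214} = \frac{56931950877}{14003813722}$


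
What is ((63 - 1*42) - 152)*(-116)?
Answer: 15196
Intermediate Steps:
((63 - 1*42) - 152)*(-116) = ((63 - 42) - 152)*(-116) = (21 - 152)*(-116) = -131*(-116) = 15196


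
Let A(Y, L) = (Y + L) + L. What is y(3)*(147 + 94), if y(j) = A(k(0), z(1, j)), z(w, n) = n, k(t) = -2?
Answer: 964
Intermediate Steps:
A(Y, L) = Y + 2*L (A(Y, L) = (L + Y) + L = Y + 2*L)
y(j) = -2 + 2*j
y(3)*(147 + 94) = (-2 + 2*3)*(147 + 94) = (-2 + 6)*241 = 4*241 = 964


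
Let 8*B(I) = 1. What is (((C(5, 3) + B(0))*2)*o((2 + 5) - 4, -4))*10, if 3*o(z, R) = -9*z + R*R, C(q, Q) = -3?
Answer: 1265/6 ≈ 210.83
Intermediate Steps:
B(I) = ⅛ (B(I) = (⅛)*1 = ⅛)
o(z, R) = -3*z + R²/3 (o(z, R) = (-9*z + R*R)/3 = (-9*z + R²)/3 = (R² - 9*z)/3 = -3*z + R²/3)
(((C(5, 3) + B(0))*2)*o((2 + 5) - 4, -4))*10 = (((-3 + ⅛)*2)*(-3*((2 + 5) - 4) + (⅓)*(-4)²))*10 = ((-23/8*2)*(-3*(7 - 4) + (⅓)*16))*10 = -23*(-3*3 + 16/3)/4*10 = -23*(-9 + 16/3)/4*10 = -23/4*(-11/3)*10 = (253/12)*10 = 1265/6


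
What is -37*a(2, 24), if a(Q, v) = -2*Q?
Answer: 148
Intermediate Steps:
a(Q, v) = -2*Q
-37*a(2, 24) = -(-74)*2 = -37*(-4) = 148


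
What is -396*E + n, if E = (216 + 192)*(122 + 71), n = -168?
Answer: -31182792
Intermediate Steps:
E = 78744 (E = 408*193 = 78744)
-396*E + n = -396*78744 - 168 = -31182624 - 168 = -31182792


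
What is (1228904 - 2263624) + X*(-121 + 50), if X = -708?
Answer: -984452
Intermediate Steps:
(1228904 - 2263624) + X*(-121 + 50) = (1228904 - 2263624) - 708*(-121 + 50) = -1034720 - 708*(-71) = -1034720 + 50268 = -984452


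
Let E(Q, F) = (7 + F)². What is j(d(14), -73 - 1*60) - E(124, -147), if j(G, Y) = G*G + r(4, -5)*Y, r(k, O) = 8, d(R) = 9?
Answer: -20583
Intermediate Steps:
j(G, Y) = G² + 8*Y (j(G, Y) = G*G + 8*Y = G² + 8*Y)
j(d(14), -73 - 1*60) - E(124, -147) = (9² + 8*(-73 - 1*60)) - (7 - 147)² = (81 + 8*(-73 - 60)) - 1*(-140)² = (81 + 8*(-133)) - 1*19600 = (81 - 1064) - 19600 = -983 - 19600 = -20583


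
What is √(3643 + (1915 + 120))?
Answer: √5678 ≈ 75.353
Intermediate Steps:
√(3643 + (1915 + 120)) = √(3643 + 2035) = √5678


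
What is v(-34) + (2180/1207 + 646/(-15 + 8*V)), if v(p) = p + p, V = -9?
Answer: -7730674/105009 ≈ -73.619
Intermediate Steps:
v(p) = 2*p
v(-34) + (2180/1207 + 646/(-15 + 8*V)) = 2*(-34) + (2180/1207 + 646/(-15 + 8*(-9))) = -68 + (2180*(1/1207) + 646/(-15 - 72)) = -68 + (2180/1207 + 646/(-87)) = -68 + (2180/1207 + 646*(-1/87)) = -68 + (2180/1207 - 646/87) = -68 - 590062/105009 = -7730674/105009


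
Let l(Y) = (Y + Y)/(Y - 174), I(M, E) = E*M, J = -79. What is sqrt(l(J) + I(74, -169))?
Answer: 54*I*sqrt(274505)/253 ≈ 111.83*I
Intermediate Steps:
l(Y) = 2*Y/(-174 + Y) (l(Y) = (2*Y)/(-174 + Y) = 2*Y/(-174 + Y))
sqrt(l(J) + I(74, -169)) = sqrt(2*(-79)/(-174 - 79) - 169*74) = sqrt(2*(-79)/(-253) - 12506) = sqrt(2*(-79)*(-1/253) - 12506) = sqrt(158/253 - 12506) = sqrt(-3163860/253) = 54*I*sqrt(274505)/253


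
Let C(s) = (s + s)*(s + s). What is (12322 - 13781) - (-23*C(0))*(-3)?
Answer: -1459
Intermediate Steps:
C(s) = 4*s² (C(s) = (2*s)*(2*s) = 4*s²)
(12322 - 13781) - (-23*C(0))*(-3) = (12322 - 13781) - (-92*0²)*(-3) = -1459 - (-92*0)*(-3) = -1459 - (-23*0)*(-3) = -1459 - 0*(-3) = -1459 - 1*0 = -1459 + 0 = -1459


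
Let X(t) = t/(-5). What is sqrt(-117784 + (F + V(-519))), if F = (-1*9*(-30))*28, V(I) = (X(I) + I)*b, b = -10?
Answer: 2*I*sqrt(26518) ≈ 325.69*I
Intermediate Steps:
X(t) = -t/5 (X(t) = t*(-1/5) = -t/5)
V(I) = -8*I (V(I) = (-I/5 + I)*(-10) = (4*I/5)*(-10) = -8*I)
F = 7560 (F = -9*(-30)*28 = 270*28 = 7560)
sqrt(-117784 + (F + V(-519))) = sqrt(-117784 + (7560 - 8*(-519))) = sqrt(-117784 + (7560 + 4152)) = sqrt(-117784 + 11712) = sqrt(-106072) = 2*I*sqrt(26518)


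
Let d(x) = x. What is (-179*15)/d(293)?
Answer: -2685/293 ≈ -9.1638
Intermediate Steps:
(-179*15)/d(293) = -179*15/293 = -2685*1/293 = -2685/293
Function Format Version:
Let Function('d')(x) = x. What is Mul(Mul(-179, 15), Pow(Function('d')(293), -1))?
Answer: Rational(-2685, 293) ≈ -9.1638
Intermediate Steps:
Mul(Mul(-179, 15), Pow(Function('d')(293), -1)) = Mul(Mul(-179, 15), Pow(293, -1)) = Mul(-2685, Rational(1, 293)) = Rational(-2685, 293)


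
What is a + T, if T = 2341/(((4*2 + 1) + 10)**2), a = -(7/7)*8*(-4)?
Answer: 13893/361 ≈ 38.485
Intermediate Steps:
a = 32 (a = -(7*(1/7))*8*(-4) = -1*8*(-4) = -8*(-4) = -1*(-32) = 32)
T = 2341/361 (T = 2341/(((8 + 1) + 10)**2) = 2341/((9 + 10)**2) = 2341/(19**2) = 2341/361 ≈ 6.4848)
a + T = 32 + 2341/361 = 13893/361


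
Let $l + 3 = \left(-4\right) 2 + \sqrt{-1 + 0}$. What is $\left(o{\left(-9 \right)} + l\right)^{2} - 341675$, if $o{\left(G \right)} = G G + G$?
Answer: $-337955 + 122 i \approx -3.3796 \cdot 10^{5} + 122.0 i$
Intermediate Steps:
$o{\left(G \right)} = G + G^{2}$ ($o{\left(G \right)} = G^{2} + G = G + G^{2}$)
$l = -11 + i$ ($l = -3 + \left(\left(-4\right) 2 + \sqrt{-1 + 0}\right) = -3 - \left(8 - \sqrt{-1}\right) = -3 - \left(8 - i\right) = -11 + i \approx -11.0 + 1.0 i$)
$\left(o{\left(-9 \right)} + l\right)^{2} - 341675 = \left(- 9 \left(1 - 9\right) - \left(11 - i\right)\right)^{2} - 341675 = \left(\left(-9\right) \left(-8\right) - \left(11 - i\right)\right)^{2} - 341675 = \left(72 - \left(11 - i\right)\right)^{2} - 341675 = \left(61 + i\right)^{2} - 341675 = -341675 + \left(61 + i\right)^{2}$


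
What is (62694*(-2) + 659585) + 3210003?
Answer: 3744200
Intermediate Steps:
(62694*(-2) + 659585) + 3210003 = (-125388 + 659585) + 3210003 = 534197 + 3210003 = 3744200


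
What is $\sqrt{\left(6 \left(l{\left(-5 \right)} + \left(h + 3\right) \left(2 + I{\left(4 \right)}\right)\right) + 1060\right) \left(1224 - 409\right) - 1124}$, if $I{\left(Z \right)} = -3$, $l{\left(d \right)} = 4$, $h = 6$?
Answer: $\sqrt{838326} \approx 915.6$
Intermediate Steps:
$\sqrt{\left(6 \left(l{\left(-5 \right)} + \left(h + 3\right) \left(2 + I{\left(4 \right)}\right)\right) + 1060\right) \left(1224 - 409\right) - 1124} = \sqrt{\left(6 \left(4 + \left(6 + 3\right) \left(2 - 3\right)\right) + 1060\right) \left(1224 - 409\right) - 1124} = \sqrt{\left(6 \left(4 + 9 \left(-1\right)\right) + 1060\right) 815 - 1124} = \sqrt{\left(6 \left(4 - 9\right) + 1060\right) 815 - 1124} = \sqrt{\left(6 \left(-5\right) + 1060\right) 815 - 1124} = \sqrt{\left(-30 + 1060\right) 815 - 1124} = \sqrt{1030 \cdot 815 - 1124} = \sqrt{839450 - 1124} = \sqrt{838326}$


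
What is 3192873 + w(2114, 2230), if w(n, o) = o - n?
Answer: 3192989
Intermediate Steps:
3192873 + w(2114, 2230) = 3192873 + (2230 - 1*2114) = 3192873 + (2230 - 2114) = 3192873 + 116 = 3192989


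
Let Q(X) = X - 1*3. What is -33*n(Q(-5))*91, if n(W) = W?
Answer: 24024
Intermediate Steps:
Q(X) = -3 + X (Q(X) = X - 3 = -3 + X)
-33*n(Q(-5))*91 = -33*(-3 - 5)*91 = -33*(-8)*91 = 264*91 = 24024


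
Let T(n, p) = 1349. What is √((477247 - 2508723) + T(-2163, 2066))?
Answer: I*√2030127 ≈ 1424.8*I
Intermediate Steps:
√((477247 - 2508723) + T(-2163, 2066)) = √((477247 - 2508723) + 1349) = √(-2031476 + 1349) = √(-2030127) = I*√2030127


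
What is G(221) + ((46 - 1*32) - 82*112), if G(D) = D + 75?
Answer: -8874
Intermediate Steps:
G(D) = 75 + D
G(221) + ((46 - 1*32) - 82*112) = (75 + 221) + ((46 - 1*32) - 82*112) = 296 + ((46 - 32) - 9184) = 296 + (14 - 9184) = 296 - 9170 = -8874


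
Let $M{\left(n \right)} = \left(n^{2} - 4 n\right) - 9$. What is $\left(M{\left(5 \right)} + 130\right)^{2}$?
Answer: $15876$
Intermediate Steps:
$M{\left(n \right)} = -9 + n^{2} - 4 n$
$\left(M{\left(5 \right)} + 130\right)^{2} = \left(\left(-9 + 5^{2} - 20\right) + 130\right)^{2} = \left(\left(-9 + 25 - 20\right) + 130\right)^{2} = \left(-4 + 130\right)^{2} = 126^{2} = 15876$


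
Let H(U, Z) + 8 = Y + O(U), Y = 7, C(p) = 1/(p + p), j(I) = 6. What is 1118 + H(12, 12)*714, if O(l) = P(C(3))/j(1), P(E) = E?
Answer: 2543/6 ≈ 423.83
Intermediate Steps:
C(p) = 1/(2*p)
O(l) = 1/36 (O(l) = ((½)/3)/6 = ((½)*(⅓))*(⅙) = (⅙)*(⅙) = 1/36)
H(U, Z) = -35/36 (H(U, Z) = -8 + (7 + 1/36) = -8 + 253/36 = -35/36)
1118 + H(12, 12)*714 = 1118 - 35/36*714 = 1118 - 4165/6 = 2543/6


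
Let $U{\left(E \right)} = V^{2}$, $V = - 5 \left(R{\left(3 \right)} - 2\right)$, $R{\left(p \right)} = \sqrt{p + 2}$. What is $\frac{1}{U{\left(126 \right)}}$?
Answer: $\frac{1}{25 \left(2 - \sqrt{5}\right)^{2}} \approx 0.71777$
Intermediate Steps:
$R{\left(p \right)} = \sqrt{2 + p}$
$V = 10 - 5 \sqrt{5}$ ($V = - 5 \left(\sqrt{2 + 3} - 2\right) = - 5 \left(\sqrt{5} - 2\right) = - 5 \left(-2 + \sqrt{5}\right) = 10 - 5 \sqrt{5} \approx -1.1803$)
$U{\left(E \right)} = \left(10 - 5 \sqrt{5}\right)^{2}$
$\frac{1}{U{\left(126 \right)}} = \frac{1}{225 - 100 \sqrt{5}}$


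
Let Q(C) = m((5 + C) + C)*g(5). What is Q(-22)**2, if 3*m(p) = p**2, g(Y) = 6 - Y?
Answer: 257049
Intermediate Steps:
m(p) = p**2/3
Q(C) = (5 + 2*C)**2/3 (Q(C) = (((5 + C) + C)**2/3)*(6 - 1*5) = ((5 + 2*C)**2/3)*(6 - 5) = ((5 + 2*C)**2/3)*1 = (5 + 2*C)**2/3)
Q(-22)**2 = ((5 + 2*(-22))**2/3)**2 = ((5 - 44)**2/3)**2 = ((1/3)*(-39)**2)**2 = ((1/3)*1521)**2 = 507**2 = 257049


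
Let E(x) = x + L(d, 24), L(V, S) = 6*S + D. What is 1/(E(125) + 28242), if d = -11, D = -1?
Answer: 1/28510 ≈ 3.5075e-5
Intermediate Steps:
L(V, S) = -1 + 6*S (L(V, S) = 6*S - 1 = -1 + 6*S)
E(x) = 143 + x (E(x) = x + (-1 + 6*24) = x + (-1 + 144) = x + 143 = 143 + x)
1/(E(125) + 28242) = 1/((143 + 125) + 28242) = 1/(268 + 28242) = 1/28510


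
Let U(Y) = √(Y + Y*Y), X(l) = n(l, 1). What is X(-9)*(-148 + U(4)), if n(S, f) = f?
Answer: -148 + 2*√5 ≈ -143.53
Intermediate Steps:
X(l) = 1
U(Y) = √(Y + Y²)
X(-9)*(-148 + U(4)) = 1*(-148 + √(4*(1 + 4))) = 1*(-148 + √(4*5)) = 1*(-148 + √20) = 1*(-148 + 2*√5) = -148 + 2*√5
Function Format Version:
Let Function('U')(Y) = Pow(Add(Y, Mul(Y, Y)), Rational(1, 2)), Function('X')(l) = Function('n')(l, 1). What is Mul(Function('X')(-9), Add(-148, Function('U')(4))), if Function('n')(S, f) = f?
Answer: Add(-148, Mul(2, Pow(5, Rational(1, 2)))) ≈ -143.53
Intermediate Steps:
Function('X')(l) = 1
Function('U')(Y) = Pow(Add(Y, Pow(Y, 2)), Rational(1, 2))
Mul(Function('X')(-9), Add(-148, Function('U')(4))) = Mul(1, Add(-148, Pow(Mul(4, Add(1, 4)), Rational(1, 2)))) = Mul(1, Add(-148, Pow(Mul(4, 5), Rational(1, 2)))) = Mul(1, Add(-148, Pow(20, Rational(1, 2)))) = Mul(1, Add(-148, Mul(2, Pow(5, Rational(1, 2))))) = Add(-148, Mul(2, Pow(5, Rational(1, 2))))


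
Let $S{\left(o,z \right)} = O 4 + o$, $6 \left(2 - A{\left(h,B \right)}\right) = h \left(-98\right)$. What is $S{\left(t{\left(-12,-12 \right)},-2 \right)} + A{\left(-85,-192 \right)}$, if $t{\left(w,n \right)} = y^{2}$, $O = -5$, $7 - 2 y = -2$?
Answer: $- \frac{16633}{12} \approx -1386.1$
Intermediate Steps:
$y = \frac{9}{2}$ ($y = \frac{7}{2} - -1 = \frac{7}{2} + 1 = \frac{9}{2} \approx 4.5$)
$A{\left(h,B \right)} = 2 + \frac{49 h}{3}$ ($A{\left(h,B \right)} = 2 - \frac{h \left(-98\right)}{6} = 2 - \frac{\left(-98\right) h}{6} = 2 + \frac{49 h}{3}$)
$t{\left(w,n \right)} = \frac{81}{4}$ ($t{\left(w,n \right)} = \left(\frac{9}{2}\right)^{2} = \frac{81}{4}$)
$S{\left(o,z \right)} = -20 + o$ ($S{\left(o,z \right)} = \left(-5\right) 4 + o = -20 + o$)
$S{\left(t{\left(-12,-12 \right)},-2 \right)} + A{\left(-85,-192 \right)} = \left(-20 + \frac{81}{4}\right) + \left(2 + \frac{49}{3} \left(-85\right)\right) = \frac{1}{4} + \left(2 - \frac{4165}{3}\right) = \frac{1}{4} - \frac{4159}{3} = - \frac{16633}{12}$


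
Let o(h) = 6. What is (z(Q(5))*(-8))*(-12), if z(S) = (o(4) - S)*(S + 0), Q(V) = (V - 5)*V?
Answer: 0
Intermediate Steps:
Q(V) = V*(-5 + V) (Q(V) = (-5 + V)*V = V*(-5 + V))
z(S) = S*(6 - S) (z(S) = (6 - S)*(S + 0) = (6 - S)*S = S*(6 - S))
(z(Q(5))*(-8))*(-12) = (((5*(-5 + 5))*(6 - 5*(-5 + 5)))*(-8))*(-12) = (((5*0)*(6 - 5*0))*(-8))*(-12) = ((0*(6 - 1*0))*(-8))*(-12) = ((0*(6 + 0))*(-8))*(-12) = ((0*6)*(-8))*(-12) = (0*(-8))*(-12) = 0*(-12) = 0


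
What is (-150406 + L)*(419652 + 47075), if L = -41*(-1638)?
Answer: -38854089296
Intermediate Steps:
L = 67158
(-150406 + L)*(419652 + 47075) = (-150406 + 67158)*(419652 + 47075) = -83248*466727 = -38854089296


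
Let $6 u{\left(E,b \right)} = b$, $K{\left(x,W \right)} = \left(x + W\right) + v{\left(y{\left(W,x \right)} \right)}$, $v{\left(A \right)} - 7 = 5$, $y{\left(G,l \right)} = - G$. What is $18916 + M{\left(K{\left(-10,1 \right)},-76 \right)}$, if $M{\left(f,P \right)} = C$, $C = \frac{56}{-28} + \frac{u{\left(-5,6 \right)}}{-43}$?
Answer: $\frac{813301}{43} \approx 18914.0$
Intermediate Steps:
$v{\left(A \right)} = 12$ ($v{\left(A \right)} = 7 + 5 = 12$)
$K{\left(x,W \right)} = 12 + W + x$ ($K{\left(x,W \right)} = \left(x + W\right) + 12 = \left(W + x\right) + 12 = 12 + W + x$)
$u{\left(E,b \right)} = \frac{b}{6}$
$C = - \frac{87}{43}$ ($C = \frac{56}{-28} + \frac{\frac{1}{6} \cdot 6}{-43} = 56 \left(- \frac{1}{28}\right) + 1 \left(- \frac{1}{43}\right) = -2 - \frac{1}{43} = - \frac{87}{43} \approx -2.0233$)
$M{\left(f,P \right)} = - \frac{87}{43}$
$18916 + M{\left(K{\left(-10,1 \right)},-76 \right)} = 18916 - \frac{87}{43} = \frac{813301}{43}$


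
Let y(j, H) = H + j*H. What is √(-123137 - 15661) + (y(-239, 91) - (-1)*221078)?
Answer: 199420 + 3*I*√15422 ≈ 1.9942e+5 + 372.56*I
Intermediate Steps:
y(j, H) = H + H*j
√(-123137 - 15661) + (y(-239, 91) - (-1)*221078) = √(-123137 - 15661) + (91*(1 - 239) - (-1)*221078) = √(-138798) + (91*(-238) - 1*(-221078)) = 3*I*√15422 + (-21658 + 221078) = 3*I*√15422 + 199420 = 199420 + 3*I*√15422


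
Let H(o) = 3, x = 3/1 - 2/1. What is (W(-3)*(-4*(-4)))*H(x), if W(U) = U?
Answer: -144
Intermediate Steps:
x = 1 (x = 3*1 - 2*1 = 3 - 2 = 1)
(W(-3)*(-4*(-4)))*H(x) = -(-12)*(-4)*3 = -3*16*3 = -48*3 = -144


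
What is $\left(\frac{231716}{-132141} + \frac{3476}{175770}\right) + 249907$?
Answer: $\frac{967400927618131}{3871070595} \approx 2.4991 \cdot 10^{5}$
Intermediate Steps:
$\left(\frac{231716}{-132141} + \frac{3476}{175770}\right) + 249907 = \left(231716 \left(- \frac{1}{132141}\right) + 3476 \cdot \frac{1}{175770}\right) + 249907 = \left(- \frac{231716}{132141} + \frac{1738}{87885}\right) + 249907 = - \frac{6711566534}{3871070595} + 249907 = \frac{967400927618131}{3871070595}$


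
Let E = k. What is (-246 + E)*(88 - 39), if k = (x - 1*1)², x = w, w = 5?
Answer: -11270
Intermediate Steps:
x = 5
k = 16 (k = (5 - 1*1)² = (5 - 1)² = 4² = 16)
E = 16
(-246 + E)*(88 - 39) = (-246 + 16)*(88 - 39) = -230*49 = -11270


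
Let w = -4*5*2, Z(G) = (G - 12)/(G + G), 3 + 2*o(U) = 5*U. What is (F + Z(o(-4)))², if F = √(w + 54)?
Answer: 31833/2116 + 47*√14/23 ≈ 22.690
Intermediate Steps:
o(U) = -3/2 + 5*U/2 (o(U) = -3/2 + (5*U)/2 = -3/2 + 5*U/2)
Z(G) = (-12 + G)/(2*G) (Z(G) = (-12 + G)/((2*G)) = (-12 + G)*(1/(2*G)) = (-12 + G)/(2*G))
w = -40 (w = -20*2 = -40)
F = √14 (F = √(-40 + 54) = √14 ≈ 3.7417)
(F + Z(o(-4)))² = (√14 + (-12 + (-3/2 + (5/2)*(-4)))/(2*(-3/2 + (5/2)*(-4))))² = (√14 + (-12 + (-3/2 - 10))/(2*(-3/2 - 10)))² = (√14 + (-12 - 23/2)/(2*(-23/2)))² = (√14 + (½)*(-2/23)*(-47/2))² = (√14 + 47/46)² = (47/46 + √14)²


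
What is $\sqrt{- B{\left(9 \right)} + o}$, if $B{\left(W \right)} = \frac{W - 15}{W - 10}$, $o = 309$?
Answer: $\sqrt{303} \approx 17.407$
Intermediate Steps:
$B{\left(W \right)} = \frac{-15 + W}{-10 + W}$
$\sqrt{- B{\left(9 \right)} + o} = \sqrt{- \frac{-15 + 9}{-10 + 9} + 309} = \sqrt{- \frac{-6}{-1} + 309} = \sqrt{- \left(-1\right) \left(-6\right) + 309} = \sqrt{\left(-1\right) 6 + 309} = \sqrt{-6 + 309} = \sqrt{303}$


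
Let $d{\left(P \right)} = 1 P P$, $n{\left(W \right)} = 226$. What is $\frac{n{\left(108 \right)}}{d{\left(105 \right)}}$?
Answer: $\frac{226}{11025} \approx 0.020499$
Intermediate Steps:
$d{\left(P \right)} = P^{2}$ ($d{\left(P \right)} = P P = P^{2}$)
$\frac{n{\left(108 \right)}}{d{\left(105 \right)}} = \frac{226}{105^{2}} = \frac{226}{11025}$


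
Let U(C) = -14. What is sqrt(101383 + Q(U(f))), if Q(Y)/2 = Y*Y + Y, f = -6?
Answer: sqrt(101747) ≈ 318.98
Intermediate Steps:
Q(Y) = 2*Y + 2*Y**2 (Q(Y) = 2*(Y*Y + Y) = 2*(Y**2 + Y) = 2*(Y + Y**2) = 2*Y + 2*Y**2)
sqrt(101383 + Q(U(f))) = sqrt(101383 + 2*(-14)*(1 - 14)) = sqrt(101383 + 2*(-14)*(-13)) = sqrt(101383 + 364) = sqrt(101747)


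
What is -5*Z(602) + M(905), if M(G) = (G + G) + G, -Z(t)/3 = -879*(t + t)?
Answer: -15872025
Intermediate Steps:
Z(t) = 5274*t (Z(t) = -(-2637)*(t + t) = -(-2637)*2*t = -(-5274)*t = 5274*t)
M(G) = 3*G (M(G) = 2*G + G = 3*G)
-5*Z(602) + M(905) = -26370*602 + 3*905 = -5*3174948 + 2715 = -15874740 + 2715 = -15872025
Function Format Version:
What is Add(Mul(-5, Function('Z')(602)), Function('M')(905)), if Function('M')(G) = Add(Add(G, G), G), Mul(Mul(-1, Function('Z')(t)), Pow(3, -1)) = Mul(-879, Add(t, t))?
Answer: -15872025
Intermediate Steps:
Function('Z')(t) = Mul(5274, t) (Function('Z')(t) = Mul(-3, Mul(-879, Add(t, t))) = Mul(-3, Mul(-879, Mul(2, t))) = Mul(-3, Mul(-1758, t)) = Mul(5274, t))
Function('M')(G) = Mul(3, G) (Function('M')(G) = Add(Mul(2, G), G) = Mul(3, G))
Add(Mul(-5, Function('Z')(602)), Function('M')(905)) = Add(Mul(-5, Mul(5274, 602)), Mul(3, 905)) = Add(Mul(-5, 3174948), 2715) = Add(-15874740, 2715) = -15872025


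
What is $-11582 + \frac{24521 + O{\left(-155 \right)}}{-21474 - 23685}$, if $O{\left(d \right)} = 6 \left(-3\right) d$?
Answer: $- \frac{523058849}{45159} \approx -11583.0$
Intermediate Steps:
$O{\left(d \right)} = - 18 d$
$-11582 + \frac{24521 + O{\left(-155 \right)}}{-21474 - 23685} = -11582 + \frac{24521 - -2790}{-21474 - 23685} = -11582 + \frac{24521 + 2790}{-45159} = -11582 + 27311 \left(- \frac{1}{45159}\right) = -11582 - \frac{27311}{45159} = - \frac{523058849}{45159}$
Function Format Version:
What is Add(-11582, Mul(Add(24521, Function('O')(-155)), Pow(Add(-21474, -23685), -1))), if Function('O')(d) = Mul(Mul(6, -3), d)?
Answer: Rational(-523058849, 45159) ≈ -11583.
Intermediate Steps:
Function('O')(d) = Mul(-18, d)
Add(-11582, Mul(Add(24521, Function('O')(-155)), Pow(Add(-21474, -23685), -1))) = Add(-11582, Mul(Add(24521, Mul(-18, -155)), Pow(Add(-21474, -23685), -1))) = Add(-11582, Mul(Add(24521, 2790), Pow(-45159, -1))) = Add(-11582, Mul(27311, Rational(-1, 45159))) = Add(-11582, Rational(-27311, 45159)) = Rational(-523058849, 45159)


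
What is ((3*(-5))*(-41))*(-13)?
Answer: -7995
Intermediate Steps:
((3*(-5))*(-41))*(-13) = -15*(-41)*(-13) = 615*(-13) = -7995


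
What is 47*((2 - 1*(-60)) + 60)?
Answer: 5734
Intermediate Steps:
47*((2 - 1*(-60)) + 60) = 47*((2 + 60) + 60) = 47*(62 + 60) = 47*122 = 5734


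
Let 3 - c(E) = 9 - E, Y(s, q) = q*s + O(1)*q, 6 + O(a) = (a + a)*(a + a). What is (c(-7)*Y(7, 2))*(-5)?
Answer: 650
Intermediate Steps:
O(a) = -6 + 4*a**2 (O(a) = -6 + (a + a)*(a + a) = -6 + (2*a)*(2*a) = -6 + 4*a**2)
Y(s, q) = -2*q + q*s (Y(s, q) = q*s + (-6 + 4*1**2)*q = q*s + (-6 + 4*1)*q = q*s + (-6 + 4)*q = q*s - 2*q = -2*q + q*s)
c(E) = -6 + E (c(E) = 3 - (9 - E) = 3 + (-9 + E) = -6 + E)
(c(-7)*Y(7, 2))*(-5) = ((-6 - 7)*(2*(-2 + 7)))*(-5) = -26*5*(-5) = -13*10*(-5) = -130*(-5) = 650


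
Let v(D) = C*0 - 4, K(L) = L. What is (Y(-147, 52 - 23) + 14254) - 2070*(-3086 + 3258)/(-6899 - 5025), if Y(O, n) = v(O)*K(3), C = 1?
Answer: 42544412/2981 ≈ 14272.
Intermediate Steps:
v(D) = -4 (v(D) = 1*0 - 4 = 0 - 4 = -4)
Y(O, n) = -12 (Y(O, n) = -4*3 = -12)
(Y(-147, 52 - 23) + 14254) - 2070*(-3086 + 3258)/(-6899 - 5025) = (-12 + 14254) - 2070*(-3086 + 3258)/(-6899 - 5025) = 14242 - 2070/((-11924/172)) = 14242 - 2070/((-11924*1/172)) = 14242 - 2070/(-2981/43) = 14242 - 2070*(-43/2981) = 14242 + 89010/2981 = 42544412/2981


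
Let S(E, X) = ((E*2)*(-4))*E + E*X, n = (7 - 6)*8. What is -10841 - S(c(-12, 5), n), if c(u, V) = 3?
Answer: -10793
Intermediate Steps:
n = 8 (n = 1*8 = 8)
S(E, X) = -8*E² + E*X (S(E, X) = ((2*E)*(-4))*E + E*X = (-8*E)*E + E*X = -8*E² + E*X)
-10841 - S(c(-12, 5), n) = -10841 - 3*(8 - 8*3) = -10841 - 3*(8 - 24) = -10841 - 3*(-16) = -10841 - 1*(-48) = -10841 + 48 = -10793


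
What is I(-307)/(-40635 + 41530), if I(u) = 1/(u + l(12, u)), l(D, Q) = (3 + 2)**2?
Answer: -1/252390 ≈ -3.9621e-6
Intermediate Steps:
l(D, Q) = 25 (l(D, Q) = 5**2 = 25)
I(u) = 1/(25 + u) (I(u) = 1/(u + 25) = 1/(25 + u))
I(-307)/(-40635 + 41530) = 1/((25 - 307)*(-40635 + 41530)) = 1/(-282*895) = -1/282*1/895 = -1/252390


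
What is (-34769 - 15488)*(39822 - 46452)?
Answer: 333203910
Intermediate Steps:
(-34769 - 15488)*(39822 - 46452) = -50257*(-6630) = 333203910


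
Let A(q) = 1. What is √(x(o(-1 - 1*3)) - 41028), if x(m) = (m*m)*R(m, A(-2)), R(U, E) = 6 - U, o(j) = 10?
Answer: 2*I*√10357 ≈ 203.54*I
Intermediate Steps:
x(m) = m²*(6 - m) (x(m) = (m*m)*(6 - m) = m²*(6 - m))
√(x(o(-1 - 1*3)) - 41028) = √(10²*(6 - 1*10) - 41028) = √(100*(6 - 10) - 41028) = √(100*(-4) - 41028) = √(-400 - 41028) = √(-41428) = 2*I*√10357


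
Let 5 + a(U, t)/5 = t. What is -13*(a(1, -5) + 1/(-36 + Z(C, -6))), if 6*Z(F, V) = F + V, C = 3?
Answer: 47476/73 ≈ 650.36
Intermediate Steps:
a(U, t) = -25 + 5*t
Z(F, V) = F/6 + V/6 (Z(F, V) = (F + V)/6 = F/6 + V/6)
-13*(a(1, -5) + 1/(-36 + Z(C, -6))) = -13*((-25 + 5*(-5)) + 1/(-36 + ((⅙)*3 + (⅙)*(-6)))) = -13*((-25 - 25) + 1/(-36 + (½ - 1))) = -13*(-50 + 1/(-36 - ½)) = -13*(-50 + 1/(-73/2)) = -13*(-50 - 2/73) = -13*(-3652/73) = 47476/73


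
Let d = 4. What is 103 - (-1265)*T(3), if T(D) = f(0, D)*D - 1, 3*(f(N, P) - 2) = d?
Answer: 11488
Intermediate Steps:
f(N, P) = 10/3 (f(N, P) = 2 + (⅓)*4 = 2 + 4/3 = 10/3)
T(D) = -1 + 10*D/3 (T(D) = 10*D/3 - 1 = -1 + 10*D/3)
103 - (-1265)*T(3) = 103 - (-1265)*(-1 + (10/3)*3) = 103 - (-1265)*(-1 + 10) = 103 - (-1265)*9 = 103 - 115*(-99) = 103 + 11385 = 11488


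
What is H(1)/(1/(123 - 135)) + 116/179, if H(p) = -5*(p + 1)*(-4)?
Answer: -85804/179 ≈ -479.35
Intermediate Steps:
H(p) = 20 + 20*p (H(p) = -5*(1 + p)*(-4) = (-5 - 5*p)*(-4) = 20 + 20*p)
H(1)/(1/(123 - 135)) + 116/179 = (20 + 20*1)/(1/(123 - 135)) + 116/179 = (20 + 20)/(1/(-12)) + 116*(1/179) = 40/(-1/12) + 116/179 = 40*(-12) + 116/179 = -480 + 116/179 = -85804/179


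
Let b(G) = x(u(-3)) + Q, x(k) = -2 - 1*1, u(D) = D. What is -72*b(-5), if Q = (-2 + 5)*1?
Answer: 0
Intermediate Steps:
x(k) = -3 (x(k) = -2 - 1 = -3)
Q = 3 (Q = 3*1 = 3)
b(G) = 0 (b(G) = -3 + 3 = 0)
-72*b(-5) = -72*0 = 0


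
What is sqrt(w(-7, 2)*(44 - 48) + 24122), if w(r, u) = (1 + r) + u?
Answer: 9*sqrt(298) ≈ 155.36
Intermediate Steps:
w(r, u) = 1 + r + u
sqrt(w(-7, 2)*(44 - 48) + 24122) = sqrt((1 - 7 + 2)*(44 - 48) + 24122) = sqrt(-4*(-4) + 24122) = sqrt(16 + 24122) = sqrt(24138) = 9*sqrt(298)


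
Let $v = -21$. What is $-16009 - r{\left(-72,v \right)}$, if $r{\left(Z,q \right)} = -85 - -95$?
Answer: $-16019$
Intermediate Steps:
$r{\left(Z,q \right)} = 10$ ($r{\left(Z,q \right)} = -85 + 95 = 10$)
$-16009 - r{\left(-72,v \right)} = -16009 - 10 = -16019$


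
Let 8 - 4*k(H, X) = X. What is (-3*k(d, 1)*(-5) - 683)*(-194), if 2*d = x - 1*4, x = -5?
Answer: 254819/2 ≈ 1.2741e+5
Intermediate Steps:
d = -9/2 (d = (-5 - 1*4)/2 = (-5 - 4)/2 = (½)*(-9) = -9/2 ≈ -4.5000)
k(H, X) = 2 - X/4
(-3*k(d, 1)*(-5) - 683)*(-194) = (-3*(2 - ¼*1)*(-5) - 683)*(-194) = (-3*(2 - ¼)*(-5) - 683)*(-194) = (-3*7/4*(-5) - 683)*(-194) = (-21/4*(-5) - 683)*(-194) = (105/4 - 683)*(-194) = -2627/4*(-194) = 254819/2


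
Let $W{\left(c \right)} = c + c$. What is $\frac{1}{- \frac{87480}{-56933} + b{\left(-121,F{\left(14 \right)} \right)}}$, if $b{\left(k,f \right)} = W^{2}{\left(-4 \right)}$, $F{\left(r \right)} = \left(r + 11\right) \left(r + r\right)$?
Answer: $\frac{56933}{3731192} \approx 0.015259$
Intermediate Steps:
$W{\left(c \right)} = 2 c$
$F{\left(r \right)} = 2 r \left(11 + r\right)$ ($F{\left(r \right)} = \left(11 + r\right) 2 r = 2 r \left(11 + r\right)$)
$b{\left(k,f \right)} = 64$ ($b{\left(k,f \right)} = \left(2 \left(-4\right)\right)^{2} = \left(-8\right)^{2} = 64$)
$\frac{1}{- \frac{87480}{-56933} + b{\left(-121,F{\left(14 \right)} \right)}} = \frac{1}{- \frac{87480}{-56933} + 64} = \frac{1}{\left(-87480\right) \left(- \frac{1}{56933}\right) + 64} = \frac{1}{\frac{87480}{56933} + 64} = \frac{1}{\frac{3731192}{56933}} = \frac{56933}{3731192}$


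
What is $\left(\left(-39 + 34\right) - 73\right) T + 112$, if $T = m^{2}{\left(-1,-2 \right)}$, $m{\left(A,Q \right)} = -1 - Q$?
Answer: $34$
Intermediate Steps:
$T = 1$ ($T = \left(-1 - -2\right)^{2} = \left(-1 + 2\right)^{2} = 1^{2} = 1$)
$\left(\left(-39 + 34\right) - 73\right) T + 112 = \left(\left(-39 + 34\right) - 73\right) 1 + 112 = \left(-5 - 73\right) 1 + 112 = \left(-78\right) 1 + 112 = -78 + 112 = 34$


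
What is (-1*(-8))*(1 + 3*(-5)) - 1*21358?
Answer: -21470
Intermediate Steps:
(-1*(-8))*(1 + 3*(-5)) - 1*21358 = 8*(1 - 15) - 21358 = 8*(-14) - 21358 = -112 - 21358 = -21470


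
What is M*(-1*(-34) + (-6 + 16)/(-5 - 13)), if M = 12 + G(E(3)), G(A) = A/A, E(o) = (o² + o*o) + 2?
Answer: 3913/9 ≈ 434.78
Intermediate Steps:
E(o) = 2 + 2*o² (E(o) = (o² + o²) + 2 = 2*o² + 2 = 2 + 2*o²)
G(A) = 1
M = 13 (M = 12 + 1 = 13)
M*(-1*(-34) + (-6 + 16)/(-5 - 13)) = 13*(-1*(-34) + (-6 + 16)/(-5 - 13)) = 13*(34 + 10/(-18)) = 13*(34 + 10*(-1/18)) = 13*(34 - 5/9) = 13*(301/9) = 3913/9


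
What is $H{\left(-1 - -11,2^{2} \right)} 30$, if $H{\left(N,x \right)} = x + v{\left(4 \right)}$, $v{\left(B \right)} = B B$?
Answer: $600$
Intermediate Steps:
$v{\left(B \right)} = B^{2}$
$H{\left(N,x \right)} = 16 + x$ ($H{\left(N,x \right)} = x + 4^{2} = x + 16 = 16 + x$)
$H{\left(-1 - -11,2^{2} \right)} 30 = \left(16 + 2^{2}\right) 30 = \left(16 + 4\right) 30 = 20 \cdot 30 = 600$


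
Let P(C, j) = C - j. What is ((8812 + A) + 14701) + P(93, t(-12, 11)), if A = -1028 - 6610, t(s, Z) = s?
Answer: 15980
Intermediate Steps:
A = -7638
((8812 + A) + 14701) + P(93, t(-12, 11)) = ((8812 - 7638) + 14701) + (93 - 1*(-12)) = (1174 + 14701) + (93 + 12) = 15875 + 105 = 15980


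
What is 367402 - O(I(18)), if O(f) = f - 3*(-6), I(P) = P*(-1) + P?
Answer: 367384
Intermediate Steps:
I(P) = 0 (I(P) = -P + P = 0)
O(f) = 18 + f (O(f) = f + 18 = 18 + f)
367402 - O(I(18)) = 367402 - (18 + 0) = 367402 - 1*18 = 367402 - 18 = 367384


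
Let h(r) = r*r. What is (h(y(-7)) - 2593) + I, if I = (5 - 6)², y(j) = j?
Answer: -2543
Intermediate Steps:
I = 1 (I = (-1)² = 1)
h(r) = r²
(h(y(-7)) - 2593) + I = ((-7)² - 2593) + 1 = (49 - 2593) + 1 = -2544 + 1 = -2543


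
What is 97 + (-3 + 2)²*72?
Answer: 169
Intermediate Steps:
97 + (-3 + 2)²*72 = 97 + (-1)²*72 = 97 + 1*72 = 97 + 72 = 169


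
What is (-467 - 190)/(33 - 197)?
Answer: 657/164 ≈ 4.0061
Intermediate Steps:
(-467 - 190)/(33 - 197) = -657/(-164) = -657*(-1/164) = 657/164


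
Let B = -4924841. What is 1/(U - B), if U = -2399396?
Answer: 1/2525445 ≈ 3.9597e-7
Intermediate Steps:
1/(U - B) = 1/(-2399396 - 1*(-4924841)) = 1/(-2399396 + 4924841) = 1/2525445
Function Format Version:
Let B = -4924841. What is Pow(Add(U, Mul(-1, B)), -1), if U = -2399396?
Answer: Rational(1, 2525445) ≈ 3.9597e-7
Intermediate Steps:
Pow(Add(U, Mul(-1, B)), -1) = Pow(Add(-2399396, Mul(-1, -4924841)), -1) = Pow(Add(-2399396, 4924841), -1) = Pow(2525445, -1) = Rational(1, 2525445)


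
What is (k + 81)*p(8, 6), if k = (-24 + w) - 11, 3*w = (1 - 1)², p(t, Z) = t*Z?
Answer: 2208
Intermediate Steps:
p(t, Z) = Z*t
w = 0 (w = (1 - 1)²/3 = (⅓)*0² = (⅓)*0 = 0)
k = -35 (k = (-24 + 0) - 11 = -24 - 11 = -35)
(k + 81)*p(8, 6) = (-35 + 81)*(6*8) = 46*48 = 2208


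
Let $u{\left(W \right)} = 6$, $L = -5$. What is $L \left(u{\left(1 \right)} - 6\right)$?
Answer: $0$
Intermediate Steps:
$L \left(u{\left(1 \right)} - 6\right) = - 5 \left(6 - 6\right) = \left(-5\right) 0 = 0$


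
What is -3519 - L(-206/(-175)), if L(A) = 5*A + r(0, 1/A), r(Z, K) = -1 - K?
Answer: -25401091/7210 ≈ -3523.0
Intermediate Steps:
L(A) = -1 - 1/A + 5*A (L(A) = 5*A + (-1 - 1/A) = -1 - 1/A + 5*A)
-3519 - L(-206/(-175)) = -3519 - (-1 - 1/((-206/(-175))) + 5*(-206/(-175))) = -3519 - (-1 - 1/((-206*(-1/175))) + 5*(-206*(-1/175))) = -3519 - (-1 - 1/206/175 + 5*(206/175)) = -3519 - (-1 - 1*175/206 + 206/35) = -3519 - (-1 - 175/206 + 206/35) = -3519 - 1*29101/7210 = -3519 - 29101/7210 = -25401091/7210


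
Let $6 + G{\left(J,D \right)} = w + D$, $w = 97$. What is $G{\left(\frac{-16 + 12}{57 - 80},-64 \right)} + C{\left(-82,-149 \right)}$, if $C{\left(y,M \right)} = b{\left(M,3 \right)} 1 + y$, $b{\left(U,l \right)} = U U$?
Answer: $22146$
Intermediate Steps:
$b{\left(U,l \right)} = U^{2}$
$C{\left(y,M \right)} = y + M^{2}$ ($C{\left(y,M \right)} = M^{2} \cdot 1 + y = M^{2} + y = y + M^{2}$)
$G{\left(J,D \right)} = 91 + D$ ($G{\left(J,D \right)} = -6 + \left(97 + D\right) = 91 + D$)
$G{\left(\frac{-16 + 12}{57 - 80},-64 \right)} + C{\left(-82,-149 \right)} = \left(91 - 64\right) - \left(82 - \left(-149\right)^{2}\right) = 27 + \left(-82 + 22201\right) = 27 + 22119 = 22146$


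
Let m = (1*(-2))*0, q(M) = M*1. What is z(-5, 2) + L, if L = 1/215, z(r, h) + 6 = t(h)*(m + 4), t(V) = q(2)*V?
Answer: 2151/215 ≈ 10.005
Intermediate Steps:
q(M) = M
m = 0 (m = -2*0 = 0)
t(V) = 2*V
z(r, h) = -6 + 8*h (z(r, h) = -6 + (2*h)*(0 + 4) = -6 + (2*h)*4 = -6 + 8*h)
L = 1/215 ≈ 0.0046512
z(-5, 2) + L = (-6 + 8*2) + 1/215 = (-6 + 16) + 1/215 = 10 + 1/215 = 2151/215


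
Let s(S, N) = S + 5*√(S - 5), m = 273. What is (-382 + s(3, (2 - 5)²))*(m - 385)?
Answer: 42448 - 560*I*√2 ≈ 42448.0 - 791.96*I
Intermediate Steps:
s(S, N) = S + 5*√(-5 + S)
(-382 + s(3, (2 - 5)²))*(m - 385) = (-382 + (3 + 5*√(-5 + 3)))*(273 - 385) = (-382 + (3 + 5*√(-2)))*(-112) = (-382 + (3 + 5*(I*√2)))*(-112) = (-382 + (3 + 5*I*√2))*(-112) = (-379 + 5*I*√2)*(-112) = 42448 - 560*I*√2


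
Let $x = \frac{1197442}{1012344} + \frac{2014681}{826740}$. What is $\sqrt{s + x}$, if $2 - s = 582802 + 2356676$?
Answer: $\frac{i \sqrt{24824387155801943666332965}}{2906059995} \approx 1714.5 i$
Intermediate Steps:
$s = -2939476$ ($s = 2 - \left(582802 + 2356676\right) = 2 - 2939478 = -2939476$)
$x = \frac{31557535639}{8718179985}$ ($x = 1197442 \cdot \frac{1}{1012344} + 2014681 \cdot \frac{1}{826740} = \frac{598721}{506172} + \frac{2014681}{826740} = \frac{31557535639}{8718179985} \approx 3.6197$)
$\sqrt{s + x} = \sqrt{-2939476 + \frac{31557535639}{8718179985}} = \sqrt{- \frac{25626849272052221}{8718179985}} = \frac{i \sqrt{24824387155801943666332965}}{2906059995}$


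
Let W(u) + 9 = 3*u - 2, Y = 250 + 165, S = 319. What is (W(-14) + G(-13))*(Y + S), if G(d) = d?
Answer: -48444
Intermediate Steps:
Y = 415
W(u) = -11 + 3*u (W(u) = -9 + (3*u - 2) = -9 + (-2 + 3*u) = -11 + 3*u)
(W(-14) + G(-13))*(Y + S) = ((-11 + 3*(-14)) - 13)*(415 + 319) = ((-11 - 42) - 13)*734 = (-53 - 13)*734 = -66*734 = -48444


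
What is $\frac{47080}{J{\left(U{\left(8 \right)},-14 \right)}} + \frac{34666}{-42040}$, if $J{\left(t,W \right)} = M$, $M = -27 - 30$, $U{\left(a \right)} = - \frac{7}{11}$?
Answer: $- \frac{990609581}{1198140} \approx -826.79$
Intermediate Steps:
$U{\left(a \right)} = - \frac{7}{11}$ ($U{\left(a \right)} = \left(-7\right) \frac{1}{11} = - \frac{7}{11}$)
$M = -57$ ($M = -27 - 30 = -57$)
$J{\left(t,W \right)} = -57$
$\frac{47080}{J{\left(U{\left(8 \right)},-14 \right)}} + \frac{34666}{-42040} = \frac{47080}{-57} + \frac{34666}{-42040} = 47080 \left(- \frac{1}{57}\right) + 34666 \left(- \frac{1}{42040}\right) = - \frac{47080}{57} - \frac{17333}{21020} = - \frac{990609581}{1198140}$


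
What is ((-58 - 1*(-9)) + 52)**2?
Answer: 9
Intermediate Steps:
((-58 - 1*(-9)) + 52)**2 = ((-58 + 9) + 52)**2 = (-49 + 52)**2 = 3**2 = 9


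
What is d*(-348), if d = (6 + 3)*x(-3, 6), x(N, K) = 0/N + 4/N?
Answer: 4176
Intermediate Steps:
x(N, K) = 4/N (x(N, K) = 0 + 4/N = 4/N)
d = -12 (d = (6 + 3)*(4/(-3)) = 9*(4*(-1/3)) = 9*(-4/3) = -12)
d*(-348) = -12*(-348) = 4176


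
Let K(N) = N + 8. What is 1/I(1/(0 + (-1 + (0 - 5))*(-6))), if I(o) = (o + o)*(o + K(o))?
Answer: 324/145 ≈ 2.2345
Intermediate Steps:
K(N) = 8 + N
I(o) = 2*o*(8 + 2*o) (I(o) = (o + o)*(o + (8 + o)) = (2*o)*(8 + 2*o) = 2*o*(8 + 2*o))
1/I(1/(0 + (-1 + (0 - 5))*(-6))) = 1/(4*(4 + 1/(0 + (-1 + (0 - 5))*(-6)))/(0 + (-1 + (0 - 5))*(-6))) = 1/(4*(4 + 1/(0 + (-1 - 5)*(-6)))/(0 + (-1 - 5)*(-6))) = 1/(4*(4 + 1/(0 - 6*(-6)))/(0 - 6*(-6))) = 1/(4*(4 + 1/(0 + 36))/(0 + 36)) = 1/(4*(4 + 1/36)/36) = 1/(4*(1/36)*(4 + 1/36)) = 1/(4*(1/36)*(145/36)) = 1/(145/324) = 324/145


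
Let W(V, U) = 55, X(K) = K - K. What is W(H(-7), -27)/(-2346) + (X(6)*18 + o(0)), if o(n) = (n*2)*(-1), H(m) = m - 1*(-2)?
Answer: -55/2346 ≈ -0.023444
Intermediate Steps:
H(m) = 2 + m (H(m) = m + 2 = 2 + m)
X(K) = 0
o(n) = -2*n (o(n) = (2*n)*(-1) = -2*n)
W(H(-7), -27)/(-2346) + (X(6)*18 + o(0)) = 55/(-2346) + (0*18 - 2*0) = 55*(-1/2346) + (0 + 0) = -55/2346 + 0 = -55/2346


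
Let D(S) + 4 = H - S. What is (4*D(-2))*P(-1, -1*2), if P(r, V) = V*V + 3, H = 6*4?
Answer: 616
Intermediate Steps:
H = 24
P(r, V) = 3 + V² (P(r, V) = V² + 3 = 3 + V²)
D(S) = 20 - S (D(S) = -4 + (24 - S) = 20 - S)
(4*D(-2))*P(-1, -1*2) = (4*(20 - 1*(-2)))*(3 + (-1*2)²) = (4*(20 + 2))*(3 + (-2)²) = (4*22)*(3 + 4) = 88*7 = 616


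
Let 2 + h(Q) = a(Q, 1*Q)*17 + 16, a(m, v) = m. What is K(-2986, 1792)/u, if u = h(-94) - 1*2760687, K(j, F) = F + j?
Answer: 398/920757 ≈ 0.00043225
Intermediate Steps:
h(Q) = 14 + 17*Q (h(Q) = -2 + (Q*17 + 16) = -2 + (17*Q + 16) = -2 + (16 + 17*Q) = 14 + 17*Q)
u = -2762271 (u = (14 + 17*(-94)) - 1*2760687 = (14 - 1598) - 2760687 = -1584 - 2760687 = -2762271)
K(-2986, 1792)/u = (1792 - 2986)/(-2762271) = -1194*(-1/2762271) = 398/920757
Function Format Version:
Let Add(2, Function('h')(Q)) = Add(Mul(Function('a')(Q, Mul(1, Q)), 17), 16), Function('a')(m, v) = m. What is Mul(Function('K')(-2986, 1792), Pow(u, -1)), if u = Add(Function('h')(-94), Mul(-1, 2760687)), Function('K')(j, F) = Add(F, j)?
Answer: Rational(398, 920757) ≈ 0.00043225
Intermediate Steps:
Function('h')(Q) = Add(14, Mul(17, Q)) (Function('h')(Q) = Add(-2, Add(Mul(Q, 17), 16)) = Add(-2, Add(Mul(17, Q), 16)) = Add(-2, Add(16, Mul(17, Q))) = Add(14, Mul(17, Q)))
u = -2762271 (u = Add(Add(14, Mul(17, -94)), Mul(-1, 2760687)) = Add(Add(14, -1598), -2760687) = Add(-1584, -2760687) = -2762271)
Mul(Function('K')(-2986, 1792), Pow(u, -1)) = Mul(Add(1792, -2986), Pow(-2762271, -1)) = Mul(-1194, Rational(-1, 2762271)) = Rational(398, 920757)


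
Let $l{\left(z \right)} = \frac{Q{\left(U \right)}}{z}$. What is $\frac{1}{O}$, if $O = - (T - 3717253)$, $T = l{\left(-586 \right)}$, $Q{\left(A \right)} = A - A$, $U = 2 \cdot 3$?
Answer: $\frac{1}{3717253} \approx 2.6902 \cdot 10^{-7}$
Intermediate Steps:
$U = 6$
$Q{\left(A \right)} = 0$
$l{\left(z \right)} = 0$ ($l{\left(z \right)} = \frac{0}{z} = 0$)
$T = 0$
$O = 3717253$ ($O = - (0 - 3717253) = \left(-1\right) \left(-3717253\right) = 3717253$)
$\frac{1}{O} = \frac{1}{3717253}$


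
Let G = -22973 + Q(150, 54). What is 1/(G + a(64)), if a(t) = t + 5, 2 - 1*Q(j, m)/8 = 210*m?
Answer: -1/113608 ≈ -8.8022e-6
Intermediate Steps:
Q(j, m) = 16 - 1680*m
a(t) = 5 + t
G = -113677 (G = -22973 + (16 - 1680*54) = -22973 + (16 - 90720) = -22973 - 90704 = -113677)
1/(G + a(64)) = 1/(-113677 + (5 + 64)) = 1/(-113677 + 69) = 1/(-113608) = -1/113608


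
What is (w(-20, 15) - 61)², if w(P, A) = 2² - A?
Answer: 5184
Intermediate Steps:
w(P, A) = 4 - A
(w(-20, 15) - 61)² = ((4 - 1*15) - 61)² = ((4 - 15) - 61)² = (-11 - 61)² = (-72)² = 5184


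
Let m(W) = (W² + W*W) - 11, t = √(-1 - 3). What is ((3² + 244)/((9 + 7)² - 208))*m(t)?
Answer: -4807/48 ≈ -100.15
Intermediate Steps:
t = 2*I (t = √(-4) = 2*I ≈ 2.0*I)
m(W) = -11 + 2*W² (m(W) = (W² + W²) - 11 = 2*W² - 11 = -11 + 2*W²)
((3² + 244)/((9 + 7)² - 208))*m(t) = ((3² + 244)/((9 + 7)² - 208))*(-11 + 2*(2*I)²) = ((9 + 244)/(16² - 208))*(-11 + 2*(-4)) = (253/(256 - 208))*(-11 - 8) = (253/48)*(-19) = -4807/48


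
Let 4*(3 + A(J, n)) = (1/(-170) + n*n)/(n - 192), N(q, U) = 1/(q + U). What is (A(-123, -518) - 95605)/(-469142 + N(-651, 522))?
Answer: 5960465314791/29218727213200 ≈ 0.20399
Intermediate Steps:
N(q, U) = 1/(U + q)
A(J, n) = -3 + (-1/170 + n**2)/(4*(-192 + n)) (A(J, n) = -3 + ((1/(-170) + n*n)/(n - 192))/4 = -3 + ((-1/170 + n**2)/(-192 + n))/4 = -3 + (-1/170 + n**2)/(4*(-192 + n)))
(A(-123, -518) - 95605)/(-469142 + N(-651, 522)) = ((391679 - 2040*(-518) + 170*(-518)**2)/(680*(-192 - 518)) - 95605)/(-469142 + 1/(522 - 651)) = ((1/680)*(391679 + 1056720 + 170*268324)/(-710) - 95605)/(-469142 + 1/(-129)) = ((1/680)*(-1/710)*(391679 + 1056720 + 45615080) - 95605)/(-469142 - 1/129) = ((1/680)*(-1/710)*47063479 - 95605)/(-60519319/129) = (-47063479/482800 - 95605)*(-129/60519319) = -46205157479/482800*(-129/60519319) = 5960465314791/29218727213200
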